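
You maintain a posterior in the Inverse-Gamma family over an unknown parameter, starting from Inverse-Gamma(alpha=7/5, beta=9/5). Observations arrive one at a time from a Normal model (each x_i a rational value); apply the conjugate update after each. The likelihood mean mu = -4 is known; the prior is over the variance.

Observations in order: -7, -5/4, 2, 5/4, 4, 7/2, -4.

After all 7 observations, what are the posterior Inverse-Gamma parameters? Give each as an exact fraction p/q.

obs 1: x=-7 → posterior Inverse-Gamma(19/10, 63/10)
obs 2: x=-5/4 → posterior Inverse-Gamma(12/5, 1613/160)
obs 3: x=2 → posterior Inverse-Gamma(29/10, 4493/160)
obs 4: x=5/4 → posterior Inverse-Gamma(17/5, 3349/80)
obs 5: x=4 → posterior Inverse-Gamma(39/10, 5909/80)
obs 6: x=7/2 → posterior Inverse-Gamma(22/5, 8159/80)
obs 7: x=-4 → posterior Inverse-Gamma(49/10, 8159/80)

alpha=49/10, beta=8159/80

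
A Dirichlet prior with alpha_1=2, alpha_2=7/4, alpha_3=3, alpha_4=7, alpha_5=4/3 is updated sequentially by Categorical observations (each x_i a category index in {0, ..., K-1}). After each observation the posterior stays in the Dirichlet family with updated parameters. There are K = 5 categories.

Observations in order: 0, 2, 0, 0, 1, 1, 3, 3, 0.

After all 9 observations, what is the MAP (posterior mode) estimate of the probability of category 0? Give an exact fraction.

obs 1: x=0 → posterior Dirichlet(3, 7/4, 3, 7, 4/3)
obs 2: x=2 → posterior Dirichlet(3, 7/4, 4, 7, 4/3)
obs 3: x=0 → posterior Dirichlet(4, 7/4, 4, 7, 4/3)
obs 4: x=0 → posterior Dirichlet(5, 7/4, 4, 7, 4/3)
obs 5: x=1 → posterior Dirichlet(5, 11/4, 4, 7, 4/3)
obs 6: x=1 → posterior Dirichlet(5, 15/4, 4, 7, 4/3)
obs 7: x=3 → posterior Dirichlet(5, 15/4, 4, 8, 4/3)
obs 8: x=3 → posterior Dirichlet(5, 15/4, 4, 9, 4/3)
obs 9: x=0 → posterior Dirichlet(6, 15/4, 4, 9, 4/3)

60/229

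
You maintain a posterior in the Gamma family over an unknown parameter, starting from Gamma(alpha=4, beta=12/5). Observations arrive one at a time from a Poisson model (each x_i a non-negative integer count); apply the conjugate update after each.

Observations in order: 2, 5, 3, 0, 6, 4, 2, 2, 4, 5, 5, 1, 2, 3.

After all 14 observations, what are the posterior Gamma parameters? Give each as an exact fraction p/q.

obs 1: x=2 → posterior Gamma(6, 17/5)
obs 2: x=5 → posterior Gamma(11, 22/5)
obs 3: x=3 → posterior Gamma(14, 27/5)
obs 4: x=0 → posterior Gamma(14, 32/5)
obs 5: x=6 → posterior Gamma(20, 37/5)
obs 6: x=4 → posterior Gamma(24, 42/5)
obs 7: x=2 → posterior Gamma(26, 47/5)
obs 8: x=2 → posterior Gamma(28, 52/5)
obs 9: x=4 → posterior Gamma(32, 57/5)
obs 10: x=5 → posterior Gamma(37, 62/5)
obs 11: x=5 → posterior Gamma(42, 67/5)
obs 12: x=1 → posterior Gamma(43, 72/5)
obs 13: x=2 → posterior Gamma(45, 77/5)
obs 14: x=3 → posterior Gamma(48, 82/5)

alpha=48, beta=82/5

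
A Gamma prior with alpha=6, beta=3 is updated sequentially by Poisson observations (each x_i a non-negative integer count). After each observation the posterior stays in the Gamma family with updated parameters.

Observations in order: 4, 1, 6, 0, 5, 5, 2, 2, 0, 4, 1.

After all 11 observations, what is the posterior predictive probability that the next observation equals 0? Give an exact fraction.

obs 1: x=4 → posterior Gamma(10, 4)
obs 2: x=1 → posterior Gamma(11, 5)
obs 3: x=6 → posterior Gamma(17, 6)
obs 4: x=0 → posterior Gamma(17, 7)
obs 5: x=5 → posterior Gamma(22, 8)
obs 6: x=5 → posterior Gamma(27, 9)
obs 7: x=2 → posterior Gamma(29, 10)
obs 8: x=2 → posterior Gamma(31, 11)
obs 9: x=0 → posterior Gamma(31, 12)
obs 10: x=4 → posterior Gamma(35, 13)
obs 11: x=1 → posterior Gamma(36, 14)

182225556172186058674940229804729969934336/2184164409074570299708284437656402587890625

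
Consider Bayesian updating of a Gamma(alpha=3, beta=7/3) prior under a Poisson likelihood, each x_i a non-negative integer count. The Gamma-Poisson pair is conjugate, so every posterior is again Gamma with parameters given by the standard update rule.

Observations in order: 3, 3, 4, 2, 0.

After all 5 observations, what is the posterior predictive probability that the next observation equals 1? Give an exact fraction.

1231920612138708467712/4656612873077392578125

obs 1: x=3 → posterior Gamma(6, 10/3)
obs 2: x=3 → posterior Gamma(9, 13/3)
obs 3: x=4 → posterior Gamma(13, 16/3)
obs 4: x=2 → posterior Gamma(15, 19/3)
obs 5: x=0 → posterior Gamma(15, 22/3)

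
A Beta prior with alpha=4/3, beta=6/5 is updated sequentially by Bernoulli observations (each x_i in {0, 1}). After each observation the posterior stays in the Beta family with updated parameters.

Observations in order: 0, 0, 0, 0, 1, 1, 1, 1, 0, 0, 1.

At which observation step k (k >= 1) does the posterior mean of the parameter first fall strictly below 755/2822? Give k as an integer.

k = 3

obs 1: x=0 → posterior Beta(4/3, 11/5)
obs 2: x=0 → posterior Beta(4/3, 16/5)
obs 3: x=0 → posterior Beta(4/3, 21/5)
obs 4: x=0 → posterior Beta(4/3, 26/5)
obs 5: x=1 → posterior Beta(7/3, 26/5)
obs 6: x=1 → posterior Beta(10/3, 26/5)
obs 7: x=1 → posterior Beta(13/3, 26/5)
obs 8: x=1 → posterior Beta(16/3, 26/5)
obs 9: x=0 → posterior Beta(16/3, 31/5)
obs 10: x=0 → posterior Beta(16/3, 36/5)
obs 11: x=1 → posterior Beta(19/3, 36/5)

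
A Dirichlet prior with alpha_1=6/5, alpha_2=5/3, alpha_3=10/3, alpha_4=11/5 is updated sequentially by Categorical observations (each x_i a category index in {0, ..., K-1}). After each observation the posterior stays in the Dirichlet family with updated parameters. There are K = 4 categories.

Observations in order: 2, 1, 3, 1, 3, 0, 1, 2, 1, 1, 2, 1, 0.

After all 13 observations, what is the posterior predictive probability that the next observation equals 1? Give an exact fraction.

obs 1: x=2 → posterior Dirichlet(6/5, 5/3, 13/3, 11/5)
obs 2: x=1 → posterior Dirichlet(6/5, 8/3, 13/3, 11/5)
obs 3: x=3 → posterior Dirichlet(6/5, 8/3, 13/3, 16/5)
obs 4: x=1 → posterior Dirichlet(6/5, 11/3, 13/3, 16/5)
obs 5: x=3 → posterior Dirichlet(6/5, 11/3, 13/3, 21/5)
obs 6: x=0 → posterior Dirichlet(11/5, 11/3, 13/3, 21/5)
obs 7: x=1 → posterior Dirichlet(11/5, 14/3, 13/3, 21/5)
obs 8: x=2 → posterior Dirichlet(11/5, 14/3, 16/3, 21/5)
obs 9: x=1 → posterior Dirichlet(11/5, 17/3, 16/3, 21/5)
obs 10: x=1 → posterior Dirichlet(11/5, 20/3, 16/3, 21/5)
obs 11: x=2 → posterior Dirichlet(11/5, 20/3, 19/3, 21/5)
obs 12: x=1 → posterior Dirichlet(11/5, 23/3, 19/3, 21/5)
obs 13: x=0 → posterior Dirichlet(16/5, 23/3, 19/3, 21/5)

115/321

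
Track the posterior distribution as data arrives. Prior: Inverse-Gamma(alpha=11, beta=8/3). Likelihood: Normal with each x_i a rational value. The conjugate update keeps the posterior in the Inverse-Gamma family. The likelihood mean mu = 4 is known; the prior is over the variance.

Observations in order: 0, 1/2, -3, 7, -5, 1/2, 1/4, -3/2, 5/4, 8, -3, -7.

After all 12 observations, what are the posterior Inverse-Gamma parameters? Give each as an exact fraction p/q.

obs 1: x=0 → posterior Inverse-Gamma(23/2, 32/3)
obs 2: x=1/2 → posterior Inverse-Gamma(12, 403/24)
obs 3: x=-3 → posterior Inverse-Gamma(25/2, 991/24)
obs 4: x=7 → posterior Inverse-Gamma(13, 1099/24)
obs 5: x=-5 → posterior Inverse-Gamma(27/2, 2071/24)
obs 6: x=1/2 → posterior Inverse-Gamma(14, 1109/12)
obs 7: x=1/4 → posterior Inverse-Gamma(29/2, 9547/96)
obs 8: x=-3/2 → posterior Inverse-Gamma(15, 10999/96)
obs 9: x=5/4 → posterior Inverse-Gamma(31/2, 5681/48)
obs 10: x=8 → posterior Inverse-Gamma(16, 6065/48)
obs 11: x=-3 → posterior Inverse-Gamma(33/2, 7241/48)
obs 12: x=-7 → posterior Inverse-Gamma(17, 10145/48)

alpha=17, beta=10145/48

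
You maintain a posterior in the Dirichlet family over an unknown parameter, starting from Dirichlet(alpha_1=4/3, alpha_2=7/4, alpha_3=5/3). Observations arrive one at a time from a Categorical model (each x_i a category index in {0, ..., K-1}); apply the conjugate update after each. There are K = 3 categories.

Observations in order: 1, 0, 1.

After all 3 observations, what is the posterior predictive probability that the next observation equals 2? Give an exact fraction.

20/93

obs 1: x=1 → posterior Dirichlet(4/3, 11/4, 5/3)
obs 2: x=0 → posterior Dirichlet(7/3, 11/4, 5/3)
obs 3: x=1 → posterior Dirichlet(7/3, 15/4, 5/3)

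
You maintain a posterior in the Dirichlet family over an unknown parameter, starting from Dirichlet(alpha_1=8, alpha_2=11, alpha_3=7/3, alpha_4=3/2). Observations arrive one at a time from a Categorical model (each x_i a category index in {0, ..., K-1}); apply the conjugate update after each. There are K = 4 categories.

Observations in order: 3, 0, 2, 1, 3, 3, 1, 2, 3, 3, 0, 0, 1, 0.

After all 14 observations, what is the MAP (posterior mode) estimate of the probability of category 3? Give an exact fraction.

obs 1: x=3 → posterior Dirichlet(8, 11, 7/3, 5/2)
obs 2: x=0 → posterior Dirichlet(9, 11, 7/3, 5/2)
obs 3: x=2 → posterior Dirichlet(9, 11, 10/3, 5/2)
obs 4: x=1 → posterior Dirichlet(9, 12, 10/3, 5/2)
obs 5: x=3 → posterior Dirichlet(9, 12, 10/3, 7/2)
obs 6: x=3 → posterior Dirichlet(9, 12, 10/3, 9/2)
obs 7: x=1 → posterior Dirichlet(9, 13, 10/3, 9/2)
obs 8: x=2 → posterior Dirichlet(9, 13, 13/3, 9/2)
obs 9: x=3 → posterior Dirichlet(9, 13, 13/3, 11/2)
obs 10: x=3 → posterior Dirichlet(9, 13, 13/3, 13/2)
obs 11: x=0 → posterior Dirichlet(10, 13, 13/3, 13/2)
obs 12: x=0 → posterior Dirichlet(11, 13, 13/3, 13/2)
obs 13: x=1 → posterior Dirichlet(11, 14, 13/3, 13/2)
obs 14: x=0 → posterior Dirichlet(12, 14, 13/3, 13/2)

33/197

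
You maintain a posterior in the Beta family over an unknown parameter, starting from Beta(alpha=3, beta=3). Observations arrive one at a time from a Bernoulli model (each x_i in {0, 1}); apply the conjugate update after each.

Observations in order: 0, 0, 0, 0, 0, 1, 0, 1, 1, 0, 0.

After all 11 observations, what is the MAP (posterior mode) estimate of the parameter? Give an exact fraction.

1/3

obs 1: x=0 → posterior Beta(3, 4)
obs 2: x=0 → posterior Beta(3, 5)
obs 3: x=0 → posterior Beta(3, 6)
obs 4: x=0 → posterior Beta(3, 7)
obs 5: x=0 → posterior Beta(3, 8)
obs 6: x=1 → posterior Beta(4, 8)
obs 7: x=0 → posterior Beta(4, 9)
obs 8: x=1 → posterior Beta(5, 9)
obs 9: x=1 → posterior Beta(6, 9)
obs 10: x=0 → posterior Beta(6, 10)
obs 11: x=0 → posterior Beta(6, 11)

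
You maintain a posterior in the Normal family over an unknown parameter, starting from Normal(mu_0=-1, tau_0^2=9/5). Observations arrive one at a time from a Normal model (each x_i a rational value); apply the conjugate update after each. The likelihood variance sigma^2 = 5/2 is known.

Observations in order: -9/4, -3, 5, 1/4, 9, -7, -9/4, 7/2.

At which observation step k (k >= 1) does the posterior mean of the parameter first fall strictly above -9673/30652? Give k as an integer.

obs 1: x=-9/4 → posterior Normal(-131/86, 45/43)
obs 2: x=-3 → posterior Normal(-239/122, 45/61)
obs 3: x=5 → posterior Normal(-59/158, 45/79)
obs 4: x=1/4 → posterior Normal(-25/97, 45/97)
obs 5: x=9 → posterior Normal(137/115, 9/23)
obs 6: x=-7 → posterior Normal(11/133, 45/133)
obs 7: x=-9/4 → posterior Normal(-59/302, 45/151)
obs 8: x=7/2 → posterior Normal(67/338, 45/169)

k = 4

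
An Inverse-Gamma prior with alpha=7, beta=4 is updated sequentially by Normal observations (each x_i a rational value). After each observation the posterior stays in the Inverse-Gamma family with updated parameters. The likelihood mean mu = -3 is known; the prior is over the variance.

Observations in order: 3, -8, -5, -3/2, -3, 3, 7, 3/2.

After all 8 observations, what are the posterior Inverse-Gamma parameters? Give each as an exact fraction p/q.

alpha=11, beta=463/4

obs 1: x=3 → posterior Inverse-Gamma(15/2, 22)
obs 2: x=-8 → posterior Inverse-Gamma(8, 69/2)
obs 3: x=-5 → posterior Inverse-Gamma(17/2, 73/2)
obs 4: x=-3/2 → posterior Inverse-Gamma(9, 301/8)
obs 5: x=-3 → posterior Inverse-Gamma(19/2, 301/8)
obs 6: x=3 → posterior Inverse-Gamma(10, 445/8)
obs 7: x=7 → posterior Inverse-Gamma(21/2, 845/8)
obs 8: x=3/2 → posterior Inverse-Gamma(11, 463/4)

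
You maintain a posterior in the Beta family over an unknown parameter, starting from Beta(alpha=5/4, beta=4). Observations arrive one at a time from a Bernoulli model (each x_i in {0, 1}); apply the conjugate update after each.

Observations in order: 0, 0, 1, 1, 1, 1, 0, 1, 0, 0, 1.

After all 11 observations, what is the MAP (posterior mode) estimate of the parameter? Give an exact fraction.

obs 1: x=0 → posterior Beta(5/4, 5)
obs 2: x=0 → posterior Beta(5/4, 6)
obs 3: x=1 → posterior Beta(9/4, 6)
obs 4: x=1 → posterior Beta(13/4, 6)
obs 5: x=1 → posterior Beta(17/4, 6)
obs 6: x=1 → posterior Beta(21/4, 6)
obs 7: x=0 → posterior Beta(21/4, 7)
obs 8: x=1 → posterior Beta(25/4, 7)
obs 9: x=0 → posterior Beta(25/4, 8)
obs 10: x=0 → posterior Beta(25/4, 9)
obs 11: x=1 → posterior Beta(29/4, 9)

25/57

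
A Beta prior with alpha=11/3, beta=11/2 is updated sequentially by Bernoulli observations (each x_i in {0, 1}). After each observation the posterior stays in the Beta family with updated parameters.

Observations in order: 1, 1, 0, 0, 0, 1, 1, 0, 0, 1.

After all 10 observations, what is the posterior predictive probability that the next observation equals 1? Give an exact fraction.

52/115

obs 1: x=1 → posterior Beta(14/3, 11/2)
obs 2: x=1 → posterior Beta(17/3, 11/2)
obs 3: x=0 → posterior Beta(17/3, 13/2)
obs 4: x=0 → posterior Beta(17/3, 15/2)
obs 5: x=0 → posterior Beta(17/3, 17/2)
obs 6: x=1 → posterior Beta(20/3, 17/2)
obs 7: x=1 → posterior Beta(23/3, 17/2)
obs 8: x=0 → posterior Beta(23/3, 19/2)
obs 9: x=0 → posterior Beta(23/3, 21/2)
obs 10: x=1 → posterior Beta(26/3, 21/2)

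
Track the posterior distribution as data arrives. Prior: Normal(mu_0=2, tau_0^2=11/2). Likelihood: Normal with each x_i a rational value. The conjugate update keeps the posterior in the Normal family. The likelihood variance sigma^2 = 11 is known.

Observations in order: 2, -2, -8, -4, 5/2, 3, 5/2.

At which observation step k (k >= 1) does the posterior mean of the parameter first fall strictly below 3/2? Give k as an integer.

obs 1: x=2 → posterior Normal(2, 11/3)
obs 2: x=-2 → posterior Normal(1, 11/4)
obs 3: x=-8 → posterior Normal(-4/5, 11/5)
obs 4: x=-4 → posterior Normal(-4/3, 11/6)
obs 5: x=5/2 → posterior Normal(-11/14, 11/7)
obs 6: x=3 → posterior Normal(-5/16, 11/8)
obs 7: x=5/2 → posterior Normal(0, 11/9)

k = 2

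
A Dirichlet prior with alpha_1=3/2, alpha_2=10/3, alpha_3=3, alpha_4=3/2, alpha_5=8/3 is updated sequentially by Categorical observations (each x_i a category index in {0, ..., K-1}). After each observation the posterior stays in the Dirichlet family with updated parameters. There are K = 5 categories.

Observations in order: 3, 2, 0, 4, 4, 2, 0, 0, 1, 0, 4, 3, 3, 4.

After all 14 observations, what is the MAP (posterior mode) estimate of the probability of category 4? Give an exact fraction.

17/63

obs 1: x=3 → posterior Dirichlet(3/2, 10/3, 3, 5/2, 8/3)
obs 2: x=2 → posterior Dirichlet(3/2, 10/3, 4, 5/2, 8/3)
obs 3: x=0 → posterior Dirichlet(5/2, 10/3, 4, 5/2, 8/3)
obs 4: x=4 → posterior Dirichlet(5/2, 10/3, 4, 5/2, 11/3)
obs 5: x=4 → posterior Dirichlet(5/2, 10/3, 4, 5/2, 14/3)
obs 6: x=2 → posterior Dirichlet(5/2, 10/3, 5, 5/2, 14/3)
obs 7: x=0 → posterior Dirichlet(7/2, 10/3, 5, 5/2, 14/3)
obs 8: x=0 → posterior Dirichlet(9/2, 10/3, 5, 5/2, 14/3)
obs 9: x=1 → posterior Dirichlet(9/2, 13/3, 5, 5/2, 14/3)
obs 10: x=0 → posterior Dirichlet(11/2, 13/3, 5, 5/2, 14/3)
obs 11: x=4 → posterior Dirichlet(11/2, 13/3, 5, 5/2, 17/3)
obs 12: x=3 → posterior Dirichlet(11/2, 13/3, 5, 7/2, 17/3)
obs 13: x=3 → posterior Dirichlet(11/2, 13/3, 5, 9/2, 17/3)
obs 14: x=4 → posterior Dirichlet(11/2, 13/3, 5, 9/2, 20/3)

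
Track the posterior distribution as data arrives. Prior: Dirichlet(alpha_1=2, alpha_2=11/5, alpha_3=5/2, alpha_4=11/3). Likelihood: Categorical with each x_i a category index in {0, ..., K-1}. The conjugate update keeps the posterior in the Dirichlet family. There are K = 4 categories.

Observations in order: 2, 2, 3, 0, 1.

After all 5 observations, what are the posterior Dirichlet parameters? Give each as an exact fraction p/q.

alpha_1=3, alpha_2=16/5, alpha_3=9/2, alpha_4=14/3

obs 1: x=2 → posterior Dirichlet(2, 11/5, 7/2, 11/3)
obs 2: x=2 → posterior Dirichlet(2, 11/5, 9/2, 11/3)
obs 3: x=3 → posterior Dirichlet(2, 11/5, 9/2, 14/3)
obs 4: x=0 → posterior Dirichlet(3, 11/5, 9/2, 14/3)
obs 5: x=1 → posterior Dirichlet(3, 16/5, 9/2, 14/3)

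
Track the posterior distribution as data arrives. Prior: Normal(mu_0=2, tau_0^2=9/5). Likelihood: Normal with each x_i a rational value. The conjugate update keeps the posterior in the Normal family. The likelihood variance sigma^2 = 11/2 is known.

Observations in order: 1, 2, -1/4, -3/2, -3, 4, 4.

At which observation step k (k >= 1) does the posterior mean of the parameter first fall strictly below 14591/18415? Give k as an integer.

obs 1: x=1 → posterior Normal(128/73, 99/73)
obs 2: x=2 → posterior Normal(164/91, 99/91)
obs 3: x=-1/4 → posterior Normal(319/218, 99/109)
obs 4: x=-3/2 → posterior Normal(265/254, 99/127)
obs 5: x=-3 → posterior Normal(157/290, 99/145)
obs 6: x=4 → posterior Normal(301/326, 99/163)
obs 7: x=4 → posterior Normal(445/362, 99/181)

k = 5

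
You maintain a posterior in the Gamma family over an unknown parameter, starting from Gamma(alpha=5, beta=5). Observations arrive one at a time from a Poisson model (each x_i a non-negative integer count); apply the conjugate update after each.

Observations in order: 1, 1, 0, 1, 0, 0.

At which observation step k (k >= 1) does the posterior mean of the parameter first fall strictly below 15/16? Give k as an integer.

k = 3

obs 1: x=1 → posterior Gamma(6, 6)
obs 2: x=1 → posterior Gamma(7, 7)
obs 3: x=0 → posterior Gamma(7, 8)
obs 4: x=1 → posterior Gamma(8, 9)
obs 5: x=0 → posterior Gamma(8, 10)
obs 6: x=0 → posterior Gamma(8, 11)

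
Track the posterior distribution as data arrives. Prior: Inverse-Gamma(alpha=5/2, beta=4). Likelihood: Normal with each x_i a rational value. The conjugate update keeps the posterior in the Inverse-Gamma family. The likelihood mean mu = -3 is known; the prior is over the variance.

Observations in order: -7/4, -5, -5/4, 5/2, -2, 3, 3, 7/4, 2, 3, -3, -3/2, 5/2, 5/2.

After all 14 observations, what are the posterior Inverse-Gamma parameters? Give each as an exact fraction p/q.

alpha=19/2, beta=4259/32

obs 1: x=-7/4 → posterior Inverse-Gamma(3, 153/32)
obs 2: x=-5 → posterior Inverse-Gamma(7/2, 217/32)
obs 3: x=-5/4 → posterior Inverse-Gamma(4, 133/16)
obs 4: x=5/2 → posterior Inverse-Gamma(9/2, 375/16)
obs 5: x=-2 → posterior Inverse-Gamma(5, 383/16)
obs 6: x=3 → posterior Inverse-Gamma(11/2, 671/16)
obs 7: x=3 → posterior Inverse-Gamma(6, 959/16)
obs 8: x=7/4 → posterior Inverse-Gamma(13/2, 2279/32)
obs 9: x=2 → posterior Inverse-Gamma(7, 2679/32)
obs 10: x=3 → posterior Inverse-Gamma(15/2, 3255/32)
obs 11: x=-3 → posterior Inverse-Gamma(8, 3255/32)
obs 12: x=-3/2 → posterior Inverse-Gamma(17/2, 3291/32)
obs 13: x=5/2 → posterior Inverse-Gamma(9, 3775/32)
obs 14: x=5/2 → posterior Inverse-Gamma(19/2, 4259/32)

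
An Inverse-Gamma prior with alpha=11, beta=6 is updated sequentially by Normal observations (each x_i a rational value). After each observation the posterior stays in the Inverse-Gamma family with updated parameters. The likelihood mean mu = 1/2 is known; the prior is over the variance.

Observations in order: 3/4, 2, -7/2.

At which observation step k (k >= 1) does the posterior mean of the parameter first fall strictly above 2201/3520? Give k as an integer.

obs 1: x=3/4 → posterior Inverse-Gamma(23/2, 193/32)
obs 2: x=2 → posterior Inverse-Gamma(12, 229/32)
obs 3: x=-7/2 → posterior Inverse-Gamma(25/2, 485/32)

k = 2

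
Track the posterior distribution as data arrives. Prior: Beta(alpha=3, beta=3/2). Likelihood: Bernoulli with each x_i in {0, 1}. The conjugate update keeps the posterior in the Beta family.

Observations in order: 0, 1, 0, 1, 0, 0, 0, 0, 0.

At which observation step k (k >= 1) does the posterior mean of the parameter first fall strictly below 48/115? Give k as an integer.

obs 1: x=0 → posterior Beta(3, 5/2)
obs 2: x=1 → posterior Beta(4, 5/2)
obs 3: x=0 → posterior Beta(4, 7/2)
obs 4: x=1 → posterior Beta(5, 7/2)
obs 5: x=0 → posterior Beta(5, 9/2)
obs 6: x=0 → posterior Beta(5, 11/2)
obs 7: x=0 → posterior Beta(5, 13/2)
obs 8: x=0 → posterior Beta(5, 15/2)
obs 9: x=0 → posterior Beta(5, 17/2)

k = 8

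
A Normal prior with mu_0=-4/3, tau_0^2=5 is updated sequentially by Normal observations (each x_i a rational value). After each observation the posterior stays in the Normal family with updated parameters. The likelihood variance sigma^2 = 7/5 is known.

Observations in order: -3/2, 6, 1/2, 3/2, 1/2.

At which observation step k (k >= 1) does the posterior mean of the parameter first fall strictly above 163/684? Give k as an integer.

k = 2

obs 1: x=-3/2 → posterior Normal(-281/192, 35/32)
obs 2: x=6 → posterior Normal(619/342, 35/57)
obs 3: x=1/2 → posterior Normal(347/246, 35/82)
obs 4: x=3/2 → posterior Normal(919/642, 35/107)
obs 5: x=1/2 → posterior Normal(497/396, 35/132)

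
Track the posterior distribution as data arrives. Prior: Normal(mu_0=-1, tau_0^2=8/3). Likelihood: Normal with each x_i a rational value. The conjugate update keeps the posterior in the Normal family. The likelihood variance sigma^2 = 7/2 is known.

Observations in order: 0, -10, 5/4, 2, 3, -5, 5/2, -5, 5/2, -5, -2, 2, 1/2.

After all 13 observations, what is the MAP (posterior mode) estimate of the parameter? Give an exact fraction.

obs 1: x=0 → posterior Normal(-21/37, 56/37)
obs 2: x=-10 → posterior Normal(-181/53, 56/53)
obs 3: x=5/4 → posterior Normal(-7/3, 56/69)
obs 4: x=2 → posterior Normal(-129/85, 56/85)
obs 5: x=3 → posterior Normal(-81/101, 56/101)
obs 6: x=-5 → posterior Normal(-161/117, 56/117)
obs 7: x=5/2 → posterior Normal(-121/133, 8/19)
obs 8: x=-5 → posterior Normal(-201/149, 56/149)
obs 9: x=5/2 → posterior Normal(-161/165, 56/165)
obs 10: x=-5 → posterior Normal(-241/181, 56/181)
obs 11: x=-2 → posterior Normal(-273/197, 56/197)
obs 12: x=2 → posterior Normal(-241/213, 56/213)
obs 13: x=1/2 → posterior Normal(-233/229, 56/229)

-233/229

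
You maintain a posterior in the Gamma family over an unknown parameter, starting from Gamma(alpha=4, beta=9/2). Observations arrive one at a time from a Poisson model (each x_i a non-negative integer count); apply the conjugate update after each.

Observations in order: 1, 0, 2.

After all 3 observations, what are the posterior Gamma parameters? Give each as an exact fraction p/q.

alpha=7, beta=15/2

obs 1: x=1 → posterior Gamma(5, 11/2)
obs 2: x=0 → posterior Gamma(5, 13/2)
obs 3: x=2 → posterior Gamma(7, 15/2)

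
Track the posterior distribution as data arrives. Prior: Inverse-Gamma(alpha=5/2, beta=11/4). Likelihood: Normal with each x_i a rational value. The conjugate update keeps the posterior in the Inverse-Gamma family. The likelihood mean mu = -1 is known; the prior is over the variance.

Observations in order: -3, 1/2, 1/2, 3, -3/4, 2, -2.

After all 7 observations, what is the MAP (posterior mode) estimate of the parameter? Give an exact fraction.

641/224

obs 1: x=-3 → posterior Inverse-Gamma(3, 19/4)
obs 2: x=1/2 → posterior Inverse-Gamma(7/2, 47/8)
obs 3: x=1/2 → posterior Inverse-Gamma(4, 7)
obs 4: x=3 → posterior Inverse-Gamma(9/2, 15)
obs 5: x=-3/4 → posterior Inverse-Gamma(5, 481/32)
obs 6: x=2 → posterior Inverse-Gamma(11/2, 625/32)
obs 7: x=-2 → posterior Inverse-Gamma(6, 641/32)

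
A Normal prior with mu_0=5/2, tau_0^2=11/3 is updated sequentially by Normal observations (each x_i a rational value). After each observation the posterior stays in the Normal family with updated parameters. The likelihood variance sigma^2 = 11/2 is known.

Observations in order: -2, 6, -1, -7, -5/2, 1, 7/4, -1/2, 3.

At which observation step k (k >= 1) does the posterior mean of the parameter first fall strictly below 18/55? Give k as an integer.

obs 1: x=-2 → posterior Normal(7/10, 11/5)
obs 2: x=6 → posterior Normal(31/14, 11/7)
obs 3: x=-1 → posterior Normal(3/2, 11/9)
obs 4: x=-7 → posterior Normal(-1/22, 1)
obs 5: x=-5/2 → posterior Normal(-11/26, 11/13)
obs 6: x=1 → posterior Normal(-7/30, 11/15)
obs 7: x=7/4 → posterior Normal(0, 11/17)
obs 8: x=-1/2 → posterior Normal(-1/19, 11/19)
obs 9: x=3 → posterior Normal(5/21, 11/21)

k = 4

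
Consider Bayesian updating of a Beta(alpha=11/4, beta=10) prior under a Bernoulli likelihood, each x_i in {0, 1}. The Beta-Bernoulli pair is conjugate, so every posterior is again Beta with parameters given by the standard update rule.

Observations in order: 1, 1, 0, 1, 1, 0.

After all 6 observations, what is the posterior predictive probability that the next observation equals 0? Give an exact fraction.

16/25

obs 1: x=1 → posterior Beta(15/4, 10)
obs 2: x=1 → posterior Beta(19/4, 10)
obs 3: x=0 → posterior Beta(19/4, 11)
obs 4: x=1 → posterior Beta(23/4, 11)
obs 5: x=1 → posterior Beta(27/4, 11)
obs 6: x=0 → posterior Beta(27/4, 12)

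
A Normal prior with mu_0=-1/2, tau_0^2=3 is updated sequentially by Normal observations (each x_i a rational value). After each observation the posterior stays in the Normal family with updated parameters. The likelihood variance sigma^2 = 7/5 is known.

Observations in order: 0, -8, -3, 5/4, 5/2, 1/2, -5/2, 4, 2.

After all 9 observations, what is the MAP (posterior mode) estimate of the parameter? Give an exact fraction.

obs 1: x=0 → posterior Normal(-7/44, 21/22)
obs 2: x=-8 → posterior Normal(-247/74, 21/37)
obs 3: x=-3 → posterior Normal(-337/104, 21/52)
obs 4: x=5/4 → posterior Normal(-599/268, 21/67)
obs 5: x=5/2 → posterior Normal(-449/328, 21/82)
obs 6: x=1/2 → posterior Normal(-419/388, 21/97)
obs 7: x=-5/2 → posterior Normal(-569/448, 3/16)
obs 8: x=4 → posterior Normal(-329/508, 21/127)
obs 9: x=2 → posterior Normal(-209/568, 21/142)

-209/568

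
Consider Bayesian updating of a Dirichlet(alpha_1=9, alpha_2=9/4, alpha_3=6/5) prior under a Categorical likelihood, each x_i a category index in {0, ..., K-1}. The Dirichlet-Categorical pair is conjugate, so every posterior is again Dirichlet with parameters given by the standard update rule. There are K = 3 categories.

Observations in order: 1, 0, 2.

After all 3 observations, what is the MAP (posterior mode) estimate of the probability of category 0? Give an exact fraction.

obs 1: x=1 → posterior Dirichlet(9, 13/4, 6/5)
obs 2: x=0 → posterior Dirichlet(10, 13/4, 6/5)
obs 3: x=2 → posterior Dirichlet(10, 13/4, 11/5)

60/83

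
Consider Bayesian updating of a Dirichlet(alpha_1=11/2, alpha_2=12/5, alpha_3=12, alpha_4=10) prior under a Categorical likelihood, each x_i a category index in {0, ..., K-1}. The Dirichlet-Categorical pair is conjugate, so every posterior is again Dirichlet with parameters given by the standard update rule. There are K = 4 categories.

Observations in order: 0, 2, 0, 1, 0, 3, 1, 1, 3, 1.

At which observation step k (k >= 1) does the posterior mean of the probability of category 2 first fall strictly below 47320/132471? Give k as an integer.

k = 7

obs 1: x=0 → posterior Dirichlet(13/2, 12/5, 12, 10)
obs 2: x=2 → posterior Dirichlet(13/2, 12/5, 13, 10)
obs 3: x=0 → posterior Dirichlet(15/2, 12/5, 13, 10)
obs 4: x=1 → posterior Dirichlet(15/2, 17/5, 13, 10)
obs 5: x=0 → posterior Dirichlet(17/2, 17/5, 13, 10)
obs 6: x=3 → posterior Dirichlet(17/2, 17/5, 13, 11)
obs 7: x=1 → posterior Dirichlet(17/2, 22/5, 13, 11)
obs 8: x=1 → posterior Dirichlet(17/2, 27/5, 13, 11)
obs 9: x=3 → posterior Dirichlet(17/2, 27/5, 13, 12)
obs 10: x=1 → posterior Dirichlet(17/2, 32/5, 13, 12)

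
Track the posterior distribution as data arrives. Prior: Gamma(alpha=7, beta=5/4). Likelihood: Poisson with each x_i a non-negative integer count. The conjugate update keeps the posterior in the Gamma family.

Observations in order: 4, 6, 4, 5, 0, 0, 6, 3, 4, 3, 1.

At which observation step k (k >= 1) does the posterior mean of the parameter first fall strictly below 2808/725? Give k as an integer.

k = 6

obs 1: x=4 → posterior Gamma(11, 9/4)
obs 2: x=6 → posterior Gamma(17, 13/4)
obs 3: x=4 → posterior Gamma(21, 17/4)
obs 4: x=5 → posterior Gamma(26, 21/4)
obs 5: x=0 → posterior Gamma(26, 25/4)
obs 6: x=0 → posterior Gamma(26, 29/4)
obs 7: x=6 → posterior Gamma(32, 33/4)
obs 8: x=3 → posterior Gamma(35, 37/4)
obs 9: x=4 → posterior Gamma(39, 41/4)
obs 10: x=3 → posterior Gamma(42, 45/4)
obs 11: x=1 → posterior Gamma(43, 49/4)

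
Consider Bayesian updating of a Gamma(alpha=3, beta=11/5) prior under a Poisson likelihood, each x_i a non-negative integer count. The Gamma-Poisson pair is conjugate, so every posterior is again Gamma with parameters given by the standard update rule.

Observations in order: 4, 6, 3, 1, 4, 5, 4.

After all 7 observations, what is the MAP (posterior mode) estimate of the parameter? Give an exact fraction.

obs 1: x=4 → posterior Gamma(7, 16/5)
obs 2: x=6 → posterior Gamma(13, 21/5)
obs 3: x=3 → posterior Gamma(16, 26/5)
obs 4: x=1 → posterior Gamma(17, 31/5)
obs 5: x=4 → posterior Gamma(21, 36/5)
obs 6: x=5 → posterior Gamma(26, 41/5)
obs 7: x=4 → posterior Gamma(30, 46/5)

145/46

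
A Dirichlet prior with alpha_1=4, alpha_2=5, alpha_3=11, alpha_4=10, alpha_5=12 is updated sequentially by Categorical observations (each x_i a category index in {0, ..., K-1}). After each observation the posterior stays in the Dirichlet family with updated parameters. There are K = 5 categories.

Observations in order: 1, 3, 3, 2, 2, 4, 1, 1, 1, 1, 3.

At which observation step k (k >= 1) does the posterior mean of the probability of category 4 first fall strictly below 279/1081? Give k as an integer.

obs 1: x=1 → posterior Dirichlet(4, 6, 11, 10, 12)
obs 2: x=3 → posterior Dirichlet(4, 6, 11, 11, 12)
obs 3: x=3 → posterior Dirichlet(4, 6, 11, 12, 12)
obs 4: x=2 → posterior Dirichlet(4, 6, 12, 12, 12)
obs 5: x=2 → posterior Dirichlet(4, 6, 13, 12, 12)
obs 6: x=4 → posterior Dirichlet(4, 6, 13, 12, 13)
obs 7: x=1 → posterior Dirichlet(4, 7, 13, 12, 13)
obs 8: x=1 → posterior Dirichlet(4, 8, 13, 12, 13)
obs 9: x=1 → posterior Dirichlet(4, 9, 13, 12, 13)
obs 10: x=1 → posterior Dirichlet(4, 10, 13, 12, 13)
obs 11: x=3 → posterior Dirichlet(4, 10, 13, 13, 13)

k = 5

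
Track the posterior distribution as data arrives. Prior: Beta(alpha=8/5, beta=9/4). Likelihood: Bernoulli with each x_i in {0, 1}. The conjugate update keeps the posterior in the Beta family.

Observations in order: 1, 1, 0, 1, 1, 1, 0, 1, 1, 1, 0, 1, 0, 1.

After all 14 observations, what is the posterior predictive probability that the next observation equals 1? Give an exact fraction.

232/357

obs 1: x=1 → posterior Beta(13/5, 9/4)
obs 2: x=1 → posterior Beta(18/5, 9/4)
obs 3: x=0 → posterior Beta(18/5, 13/4)
obs 4: x=1 → posterior Beta(23/5, 13/4)
obs 5: x=1 → posterior Beta(28/5, 13/4)
obs 6: x=1 → posterior Beta(33/5, 13/4)
obs 7: x=0 → posterior Beta(33/5, 17/4)
obs 8: x=1 → posterior Beta(38/5, 17/4)
obs 9: x=1 → posterior Beta(43/5, 17/4)
obs 10: x=1 → posterior Beta(48/5, 17/4)
obs 11: x=0 → posterior Beta(48/5, 21/4)
obs 12: x=1 → posterior Beta(53/5, 21/4)
obs 13: x=0 → posterior Beta(53/5, 25/4)
obs 14: x=1 → posterior Beta(58/5, 25/4)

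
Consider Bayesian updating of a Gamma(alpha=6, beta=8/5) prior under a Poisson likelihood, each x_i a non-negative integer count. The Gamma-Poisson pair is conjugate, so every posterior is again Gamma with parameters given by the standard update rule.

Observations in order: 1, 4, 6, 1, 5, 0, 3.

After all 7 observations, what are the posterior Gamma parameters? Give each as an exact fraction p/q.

obs 1: x=1 → posterior Gamma(7, 13/5)
obs 2: x=4 → posterior Gamma(11, 18/5)
obs 3: x=6 → posterior Gamma(17, 23/5)
obs 4: x=1 → posterior Gamma(18, 28/5)
obs 5: x=5 → posterior Gamma(23, 33/5)
obs 6: x=0 → posterior Gamma(23, 38/5)
obs 7: x=3 → posterior Gamma(26, 43/5)

alpha=26, beta=43/5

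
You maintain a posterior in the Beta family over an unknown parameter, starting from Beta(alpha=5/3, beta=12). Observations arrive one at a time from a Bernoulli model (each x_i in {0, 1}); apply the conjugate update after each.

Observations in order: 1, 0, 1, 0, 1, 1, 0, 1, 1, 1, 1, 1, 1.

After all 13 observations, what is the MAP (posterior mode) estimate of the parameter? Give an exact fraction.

obs 1: x=1 → posterior Beta(8/3, 12)
obs 2: x=0 → posterior Beta(8/3, 13)
obs 3: x=1 → posterior Beta(11/3, 13)
obs 4: x=0 → posterior Beta(11/3, 14)
obs 5: x=1 → posterior Beta(14/3, 14)
obs 6: x=1 → posterior Beta(17/3, 14)
obs 7: x=0 → posterior Beta(17/3, 15)
obs 8: x=1 → posterior Beta(20/3, 15)
obs 9: x=1 → posterior Beta(23/3, 15)
obs 10: x=1 → posterior Beta(26/3, 15)
obs 11: x=1 → posterior Beta(29/3, 15)
obs 12: x=1 → posterior Beta(32/3, 15)
obs 13: x=1 → posterior Beta(35/3, 15)

16/37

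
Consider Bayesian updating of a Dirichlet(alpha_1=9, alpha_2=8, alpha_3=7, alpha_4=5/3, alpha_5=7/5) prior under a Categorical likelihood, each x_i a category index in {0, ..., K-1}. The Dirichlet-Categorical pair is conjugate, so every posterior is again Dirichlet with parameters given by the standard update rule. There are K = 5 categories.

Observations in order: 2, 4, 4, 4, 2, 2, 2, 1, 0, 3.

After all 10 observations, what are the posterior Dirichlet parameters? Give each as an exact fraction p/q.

alpha_1=10, alpha_2=9, alpha_3=11, alpha_4=8/3, alpha_5=22/5

obs 1: x=2 → posterior Dirichlet(9, 8, 8, 5/3, 7/5)
obs 2: x=4 → posterior Dirichlet(9, 8, 8, 5/3, 12/5)
obs 3: x=4 → posterior Dirichlet(9, 8, 8, 5/3, 17/5)
obs 4: x=4 → posterior Dirichlet(9, 8, 8, 5/3, 22/5)
obs 5: x=2 → posterior Dirichlet(9, 8, 9, 5/3, 22/5)
obs 6: x=2 → posterior Dirichlet(9, 8, 10, 5/3, 22/5)
obs 7: x=2 → posterior Dirichlet(9, 8, 11, 5/3, 22/5)
obs 8: x=1 → posterior Dirichlet(9, 9, 11, 5/3, 22/5)
obs 9: x=0 → posterior Dirichlet(10, 9, 11, 5/3, 22/5)
obs 10: x=3 → posterior Dirichlet(10, 9, 11, 8/3, 22/5)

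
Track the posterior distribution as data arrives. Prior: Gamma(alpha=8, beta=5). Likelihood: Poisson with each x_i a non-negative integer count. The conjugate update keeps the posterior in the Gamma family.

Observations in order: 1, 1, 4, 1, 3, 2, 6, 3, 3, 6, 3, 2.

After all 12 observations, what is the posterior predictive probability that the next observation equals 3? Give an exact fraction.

obs 1: x=1 → posterior Gamma(9, 6)
obs 2: x=1 → posterior Gamma(10, 7)
obs 3: x=4 → posterior Gamma(14, 8)
obs 4: x=1 → posterior Gamma(15, 9)
obs 5: x=3 → posterior Gamma(18, 10)
obs 6: x=2 → posterior Gamma(20, 11)
obs 7: x=6 → posterior Gamma(26, 12)
obs 8: x=3 → posterior Gamma(29, 13)
obs 9: x=3 → posterior Gamma(32, 14)
obs 10: x=6 → posterior Gamma(38, 15)
obs 11: x=3 → posterior Gamma(41, 16)
obs 12: x=2 → posterior Gamma(43, 17)

191926420816609760470896626119530710070767694531236403245/921263753272103586905859092203668482914396440316769992704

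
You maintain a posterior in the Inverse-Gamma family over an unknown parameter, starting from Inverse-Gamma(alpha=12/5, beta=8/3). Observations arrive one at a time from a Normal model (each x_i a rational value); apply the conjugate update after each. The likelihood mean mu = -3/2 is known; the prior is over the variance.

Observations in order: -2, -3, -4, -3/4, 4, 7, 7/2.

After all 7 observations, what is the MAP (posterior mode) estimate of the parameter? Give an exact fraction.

34115/3312

obs 1: x=-2 → posterior Inverse-Gamma(29/10, 67/24)
obs 2: x=-3 → posterior Inverse-Gamma(17/5, 47/12)
obs 3: x=-4 → posterior Inverse-Gamma(39/10, 169/24)
obs 4: x=-3/4 → posterior Inverse-Gamma(22/5, 703/96)
obs 5: x=4 → posterior Inverse-Gamma(49/10, 2155/96)
obs 6: x=7 → posterior Inverse-Gamma(27/5, 5623/96)
obs 7: x=7/2 → posterior Inverse-Gamma(59/10, 6823/96)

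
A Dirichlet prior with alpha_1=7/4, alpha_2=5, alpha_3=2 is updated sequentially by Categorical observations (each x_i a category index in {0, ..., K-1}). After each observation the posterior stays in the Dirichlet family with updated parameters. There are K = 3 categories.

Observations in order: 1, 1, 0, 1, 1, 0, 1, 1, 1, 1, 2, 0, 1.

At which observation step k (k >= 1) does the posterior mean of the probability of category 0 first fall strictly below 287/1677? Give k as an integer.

obs 1: x=1 → posterior Dirichlet(7/4, 6, 2)
obs 2: x=1 → posterior Dirichlet(7/4, 7, 2)
obs 3: x=0 → posterior Dirichlet(11/4, 7, 2)
obs 4: x=1 → posterior Dirichlet(11/4, 8, 2)
obs 5: x=1 → posterior Dirichlet(11/4, 9, 2)
obs 6: x=0 → posterior Dirichlet(15/4, 9, 2)
obs 7: x=1 → posterior Dirichlet(15/4, 10, 2)
obs 8: x=1 → posterior Dirichlet(15/4, 11, 2)
obs 9: x=1 → posterior Dirichlet(15/4, 12, 2)
obs 10: x=1 → posterior Dirichlet(15/4, 13, 2)
obs 11: x=2 → posterior Dirichlet(15/4, 13, 3)
obs 12: x=0 → posterior Dirichlet(19/4, 13, 3)
obs 13: x=1 → posterior Dirichlet(19/4, 14, 3)

k = 2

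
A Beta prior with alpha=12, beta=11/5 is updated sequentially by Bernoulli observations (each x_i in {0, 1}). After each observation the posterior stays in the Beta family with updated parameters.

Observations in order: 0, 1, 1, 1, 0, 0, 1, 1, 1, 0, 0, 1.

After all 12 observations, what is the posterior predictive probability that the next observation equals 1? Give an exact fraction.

95/131

obs 1: x=0 → posterior Beta(12, 16/5)
obs 2: x=1 → posterior Beta(13, 16/5)
obs 3: x=1 → posterior Beta(14, 16/5)
obs 4: x=1 → posterior Beta(15, 16/5)
obs 5: x=0 → posterior Beta(15, 21/5)
obs 6: x=0 → posterior Beta(15, 26/5)
obs 7: x=1 → posterior Beta(16, 26/5)
obs 8: x=1 → posterior Beta(17, 26/5)
obs 9: x=1 → posterior Beta(18, 26/5)
obs 10: x=0 → posterior Beta(18, 31/5)
obs 11: x=0 → posterior Beta(18, 36/5)
obs 12: x=1 → posterior Beta(19, 36/5)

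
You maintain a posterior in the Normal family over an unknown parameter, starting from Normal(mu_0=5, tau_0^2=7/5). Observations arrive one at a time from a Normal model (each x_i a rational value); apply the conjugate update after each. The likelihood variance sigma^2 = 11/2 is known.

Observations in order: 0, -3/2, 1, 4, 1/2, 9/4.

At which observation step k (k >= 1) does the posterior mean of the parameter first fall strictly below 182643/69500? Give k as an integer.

k = 6

obs 1: x=0 → posterior Normal(275/69, 77/69)
obs 2: x=-3/2 → posterior Normal(254/83, 77/83)
obs 3: x=1 → posterior Normal(268/97, 77/97)
obs 4: x=4 → posterior Normal(108/37, 77/111)
obs 5: x=1/2 → posterior Normal(331/125, 77/125)
obs 6: x=9/4 → posterior Normal(725/278, 77/139)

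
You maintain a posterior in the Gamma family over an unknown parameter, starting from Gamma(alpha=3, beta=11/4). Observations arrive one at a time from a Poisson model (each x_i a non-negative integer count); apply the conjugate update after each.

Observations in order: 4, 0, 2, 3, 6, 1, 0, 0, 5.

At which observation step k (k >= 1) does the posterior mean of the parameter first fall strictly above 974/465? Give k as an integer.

k = 5

obs 1: x=4 → posterior Gamma(7, 15/4)
obs 2: x=0 → posterior Gamma(7, 19/4)
obs 3: x=2 → posterior Gamma(9, 23/4)
obs 4: x=3 → posterior Gamma(12, 27/4)
obs 5: x=6 → posterior Gamma(18, 31/4)
obs 6: x=1 → posterior Gamma(19, 35/4)
obs 7: x=0 → posterior Gamma(19, 39/4)
obs 8: x=0 → posterior Gamma(19, 43/4)
obs 9: x=5 → posterior Gamma(24, 47/4)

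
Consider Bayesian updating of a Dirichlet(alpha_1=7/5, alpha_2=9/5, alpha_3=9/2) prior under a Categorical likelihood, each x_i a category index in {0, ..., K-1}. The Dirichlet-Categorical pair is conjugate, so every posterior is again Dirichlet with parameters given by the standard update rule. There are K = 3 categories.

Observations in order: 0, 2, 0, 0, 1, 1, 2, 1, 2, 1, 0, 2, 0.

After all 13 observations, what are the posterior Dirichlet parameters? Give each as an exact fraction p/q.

alpha_1=32/5, alpha_2=29/5, alpha_3=17/2

obs 1: x=0 → posterior Dirichlet(12/5, 9/5, 9/2)
obs 2: x=2 → posterior Dirichlet(12/5, 9/5, 11/2)
obs 3: x=0 → posterior Dirichlet(17/5, 9/5, 11/2)
obs 4: x=0 → posterior Dirichlet(22/5, 9/5, 11/2)
obs 5: x=1 → posterior Dirichlet(22/5, 14/5, 11/2)
obs 6: x=1 → posterior Dirichlet(22/5, 19/5, 11/2)
obs 7: x=2 → posterior Dirichlet(22/5, 19/5, 13/2)
obs 8: x=1 → posterior Dirichlet(22/5, 24/5, 13/2)
obs 9: x=2 → posterior Dirichlet(22/5, 24/5, 15/2)
obs 10: x=1 → posterior Dirichlet(22/5, 29/5, 15/2)
obs 11: x=0 → posterior Dirichlet(27/5, 29/5, 15/2)
obs 12: x=2 → posterior Dirichlet(27/5, 29/5, 17/2)
obs 13: x=0 → posterior Dirichlet(32/5, 29/5, 17/2)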